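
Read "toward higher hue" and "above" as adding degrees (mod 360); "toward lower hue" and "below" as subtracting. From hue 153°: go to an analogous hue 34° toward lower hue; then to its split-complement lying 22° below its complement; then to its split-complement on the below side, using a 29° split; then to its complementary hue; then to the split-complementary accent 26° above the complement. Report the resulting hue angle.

analog 34° ↓ −34°: 153 − 34 = 119°
split-comp 22° ↓ +158°: 119 + 158 = 277°
split-comp 29° ↓ +151°: 277 + 151 = 428 → 428 − 360 = 68°
complement +180°: 68 + 180 = 248°
split-comp 26° ↑ +206°: 248 + 206 = 454 → 454 − 360 = 94°

94°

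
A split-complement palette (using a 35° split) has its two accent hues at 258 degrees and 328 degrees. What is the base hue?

113°

The accents sit 35° either side of the complement, so the complement is their short-arc midpoint on the wheel.
Short-arc midpoint of 258° and 328°: 293°.
Base is 180° from the complement: 293 − 180 = 113°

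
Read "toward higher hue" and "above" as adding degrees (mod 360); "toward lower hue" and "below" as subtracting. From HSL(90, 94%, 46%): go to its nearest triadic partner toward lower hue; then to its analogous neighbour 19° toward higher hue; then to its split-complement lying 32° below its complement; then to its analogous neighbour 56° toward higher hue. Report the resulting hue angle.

−120° (triadic ↓): 90 − 120 = -30 → -30 + 360 = 330°
+19° (analog 19° ↑): 330 + 19 = 349°
+148° (split-comp 32° ↓): 349 + 148 = 497 → 497 − 360 = 137°
+56° (analog 56° ↑): 137 + 56 = 193°

193°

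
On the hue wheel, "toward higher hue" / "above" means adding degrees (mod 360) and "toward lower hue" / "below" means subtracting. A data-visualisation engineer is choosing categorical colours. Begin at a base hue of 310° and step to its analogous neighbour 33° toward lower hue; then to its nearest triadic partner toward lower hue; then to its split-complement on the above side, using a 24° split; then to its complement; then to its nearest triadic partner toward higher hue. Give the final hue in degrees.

301°

analog 33° ↓ −33°: 310 − 33 = 277°
triadic ↓ −120°: 277 − 120 = 157°
split-comp 24° ↑ +204°: 157 + 204 = 361 → 361 − 360 = 1°
complement +180°: 1 + 180 = 181°
triadic ↑ +120°: 181 + 120 = 301°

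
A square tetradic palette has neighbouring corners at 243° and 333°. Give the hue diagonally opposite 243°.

A square tetradic scheme places four hues 90° apart; opposite corners are 180° apart.
243 + 180 = 423 → 423 − 360 = 63°

63°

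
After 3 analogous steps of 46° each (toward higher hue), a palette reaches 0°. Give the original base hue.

222°

3 steps of 46° (toward higher hue) give a net shift of +138°.
Start = end − shift: 0 − 138 = -138 → -138 + 360 = 222°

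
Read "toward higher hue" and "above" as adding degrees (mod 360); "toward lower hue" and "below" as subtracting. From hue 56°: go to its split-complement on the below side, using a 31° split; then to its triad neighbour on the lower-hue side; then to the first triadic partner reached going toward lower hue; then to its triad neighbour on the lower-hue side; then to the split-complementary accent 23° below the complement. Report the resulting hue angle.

2°

split-comp 31° ↓ +149°: 56 + 149 = 205°
triadic ↓ −120°: 205 − 120 = 85°
triadic ↓ −120°: 85 − 120 = -35 → -35 + 360 = 325°
triadic ↓ −120°: 325 − 120 = 205°
split-comp 23° ↓ +157°: 205 + 157 = 362 → 362 − 360 = 2°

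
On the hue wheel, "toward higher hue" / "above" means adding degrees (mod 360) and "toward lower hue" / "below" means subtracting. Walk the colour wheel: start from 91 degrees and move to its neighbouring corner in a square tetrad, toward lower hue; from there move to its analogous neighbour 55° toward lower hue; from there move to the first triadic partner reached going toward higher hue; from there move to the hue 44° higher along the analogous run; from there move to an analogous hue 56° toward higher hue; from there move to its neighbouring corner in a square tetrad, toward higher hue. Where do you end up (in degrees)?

256°

91 − 90 = 1°   (square ↓)
1 − 55 = -54 → -54 + 360 = 306°   (analog 55° ↓)
306 + 120 = 426 → 426 − 360 = 66°   (triadic ↑)
66 + 44 = 110°   (analog 44° ↑)
110 + 56 = 166°   (analog 56° ↑)
166 + 90 = 256°   (square ↑)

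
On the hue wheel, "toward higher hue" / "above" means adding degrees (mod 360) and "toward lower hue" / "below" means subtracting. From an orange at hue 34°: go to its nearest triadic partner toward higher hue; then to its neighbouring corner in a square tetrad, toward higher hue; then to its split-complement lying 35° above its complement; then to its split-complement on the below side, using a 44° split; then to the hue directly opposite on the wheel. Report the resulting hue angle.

55°

triadic ↑ +120°: 34 + 120 = 154°
square ↑ +90°: 154 + 90 = 244°
split-comp 35° ↑ +215°: 244 + 215 = 459 → 459 − 360 = 99°
split-comp 44° ↓ +136°: 99 + 136 = 235°
complement +180°: 235 + 180 = 415 → 415 − 360 = 55°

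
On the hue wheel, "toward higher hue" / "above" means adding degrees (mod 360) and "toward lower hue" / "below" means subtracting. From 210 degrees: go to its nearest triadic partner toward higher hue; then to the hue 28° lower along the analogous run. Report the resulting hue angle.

210 + 120 = 330°   (triadic ↑)
330 − 28 = 302°   (analog 28° ↓)

302°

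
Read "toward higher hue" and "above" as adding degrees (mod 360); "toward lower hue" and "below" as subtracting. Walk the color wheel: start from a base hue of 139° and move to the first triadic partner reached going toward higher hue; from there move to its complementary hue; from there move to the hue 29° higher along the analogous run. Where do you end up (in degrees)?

108°

+120° (triadic ↑): 139 + 120 = 259°
+180° (complement): 259 + 180 = 439 → 439 − 360 = 79°
+29° (analog 29° ↑): 79 + 29 = 108°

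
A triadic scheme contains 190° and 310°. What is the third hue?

A triad spaces three hues 120° apart.
The full set is {70°, 190°, 310°}.

70°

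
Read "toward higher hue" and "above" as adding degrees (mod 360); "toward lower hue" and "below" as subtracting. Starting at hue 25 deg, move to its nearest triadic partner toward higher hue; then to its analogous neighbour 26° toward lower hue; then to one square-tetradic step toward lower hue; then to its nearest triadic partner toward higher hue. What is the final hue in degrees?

149°

+120° (triadic ↑): 25 + 120 = 145°
−26° (analog 26° ↓): 145 − 26 = 119°
−90° (square ↓): 119 − 90 = 29°
+120° (triadic ↑): 29 + 120 = 149°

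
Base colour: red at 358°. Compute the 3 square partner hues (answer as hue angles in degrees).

88°, 178° and 268°

358 + 90 = 448 → 448 − 360 = 88°
358 + 180 = 538 → 538 − 360 = 178°
358 + 270 = 628 → 628 − 360 = 268°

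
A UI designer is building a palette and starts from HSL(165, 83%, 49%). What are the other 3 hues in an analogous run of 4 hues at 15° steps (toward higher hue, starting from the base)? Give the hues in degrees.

180°, 195°, and 210°

Analogous hues sit every 15° along the wheel.
165 + 15 = 180°
165 + 30 = 195°
165 + 45 = 210°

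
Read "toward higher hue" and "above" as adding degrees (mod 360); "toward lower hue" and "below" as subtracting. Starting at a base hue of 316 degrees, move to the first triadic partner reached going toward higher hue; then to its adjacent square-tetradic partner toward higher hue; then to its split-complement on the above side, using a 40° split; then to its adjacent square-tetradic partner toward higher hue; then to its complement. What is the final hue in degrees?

triadic ↑ +120°: 316 + 120 = 436 → 436 − 360 = 76°
square ↑ +90°: 76 + 90 = 166°
split-comp 40° ↑ +220°: 166 + 220 = 386 → 386 − 360 = 26°
square ↑ +90°: 26 + 90 = 116°
complement +180°: 116 + 180 = 296°

296°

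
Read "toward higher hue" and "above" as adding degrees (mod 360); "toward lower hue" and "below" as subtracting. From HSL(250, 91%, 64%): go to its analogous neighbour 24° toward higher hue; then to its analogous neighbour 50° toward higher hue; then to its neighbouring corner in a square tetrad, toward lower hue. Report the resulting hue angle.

234°

analog 24° ↑ +24°: 250 + 24 = 274°
analog 50° ↑ +50°: 274 + 50 = 324°
square ↓ −90°: 324 − 90 = 234°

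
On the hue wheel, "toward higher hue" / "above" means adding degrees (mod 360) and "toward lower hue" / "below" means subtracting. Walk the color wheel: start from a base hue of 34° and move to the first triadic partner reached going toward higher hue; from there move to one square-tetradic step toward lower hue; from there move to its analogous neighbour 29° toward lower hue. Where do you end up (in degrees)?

34 + 120 = 154°   (triadic ↑)
154 − 90 = 64°   (square ↓)
64 − 29 = 35°   (analog 29° ↓)

35°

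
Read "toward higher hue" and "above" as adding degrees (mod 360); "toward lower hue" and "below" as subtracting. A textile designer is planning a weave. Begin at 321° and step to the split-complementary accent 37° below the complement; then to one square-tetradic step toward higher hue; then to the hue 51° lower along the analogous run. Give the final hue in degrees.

+143° (split-comp 37° ↓): 321 + 143 = 464 → 464 − 360 = 104°
+90° (square ↑): 104 + 90 = 194°
−51° (analog 51° ↓): 194 − 51 = 143°

143°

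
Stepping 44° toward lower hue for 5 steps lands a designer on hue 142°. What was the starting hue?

5 steps of 44° (toward lower hue) give a net shift of −220°.
Start = end − shift: 142 + 220 = 362 → 362 − 360 = 2°

2°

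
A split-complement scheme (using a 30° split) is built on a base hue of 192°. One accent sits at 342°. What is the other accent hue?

42°

Split-complementary hues sit 30° either side of the complement.
Complement of the base 192°: 192 + 180 = 372 → 372 − 360 = 12°
The given accent 342° is 30° one side of 12°; the other accent sits 30° the other side: 12 + 30 = 42°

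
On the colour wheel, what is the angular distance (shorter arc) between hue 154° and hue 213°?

59°

|154 − 213| = 59.
59 ≤ 180, so the shorter arc is 59°.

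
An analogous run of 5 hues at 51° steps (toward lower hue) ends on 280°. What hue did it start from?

4 steps of 51° (toward lower hue) give a net shift of −204°.
Start = end − shift: 280 + 204 = 484 → 484 − 360 = 124°

124°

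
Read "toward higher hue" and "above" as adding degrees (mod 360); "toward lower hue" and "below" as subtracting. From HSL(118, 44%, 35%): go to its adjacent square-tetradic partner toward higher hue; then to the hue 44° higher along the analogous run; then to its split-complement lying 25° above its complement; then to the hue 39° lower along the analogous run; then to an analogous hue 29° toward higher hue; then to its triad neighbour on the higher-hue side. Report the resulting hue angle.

+90° (square ↑): 118 + 90 = 208°
+44° (analog 44° ↑): 208 + 44 = 252°
+205° (split-comp 25° ↑): 252 + 205 = 457 → 457 − 360 = 97°
−39° (analog 39° ↓): 97 − 39 = 58°
+29° (analog 29° ↑): 58 + 29 = 87°
+120° (triadic ↑): 87 + 120 = 207°

207°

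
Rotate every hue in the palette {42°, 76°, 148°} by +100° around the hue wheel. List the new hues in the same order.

42 + 100 = 142°
76 + 100 = 176°
148 + 100 = 248°

142°, 176°, 248°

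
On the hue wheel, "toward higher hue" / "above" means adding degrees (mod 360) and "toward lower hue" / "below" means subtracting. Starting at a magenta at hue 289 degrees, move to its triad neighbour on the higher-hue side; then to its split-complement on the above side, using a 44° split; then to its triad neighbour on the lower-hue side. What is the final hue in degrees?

153°

triadic ↑ +120°: 289 + 120 = 409 → 409 − 360 = 49°
split-comp 44° ↑ +224°: 49 + 224 = 273°
triadic ↓ −120°: 273 − 120 = 153°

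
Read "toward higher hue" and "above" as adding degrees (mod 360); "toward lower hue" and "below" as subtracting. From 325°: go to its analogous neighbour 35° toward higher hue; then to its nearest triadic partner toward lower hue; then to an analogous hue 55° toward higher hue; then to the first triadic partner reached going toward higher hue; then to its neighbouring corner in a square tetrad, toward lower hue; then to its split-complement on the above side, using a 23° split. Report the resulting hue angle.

analog 35° ↑ +35°: 325 + 35 = 360 → 360 − 360 = 0°
triadic ↓ −120°: 0 − 120 = -120 → -120 + 360 = 240°
analog 55° ↑ +55°: 240 + 55 = 295°
triadic ↑ +120°: 295 + 120 = 415 → 415 − 360 = 55°
square ↓ −90°: 55 − 90 = -35 → -35 + 360 = 325°
split-comp 23° ↑ +203°: 325 + 203 = 528 → 528 − 360 = 168°

168°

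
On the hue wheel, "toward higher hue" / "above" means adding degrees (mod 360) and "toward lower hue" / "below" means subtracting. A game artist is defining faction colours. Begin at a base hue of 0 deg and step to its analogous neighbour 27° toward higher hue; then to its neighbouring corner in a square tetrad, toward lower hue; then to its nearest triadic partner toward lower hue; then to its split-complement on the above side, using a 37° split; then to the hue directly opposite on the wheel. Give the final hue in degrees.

analog 27° ↑ +27°: 0 + 27 = 27°
square ↓ −90°: 27 − 90 = -63 → -63 + 360 = 297°
triadic ↓ −120°: 297 − 120 = 177°
split-comp 37° ↑ +217°: 177 + 217 = 394 → 394 − 360 = 34°
complement +180°: 34 + 180 = 214°

214°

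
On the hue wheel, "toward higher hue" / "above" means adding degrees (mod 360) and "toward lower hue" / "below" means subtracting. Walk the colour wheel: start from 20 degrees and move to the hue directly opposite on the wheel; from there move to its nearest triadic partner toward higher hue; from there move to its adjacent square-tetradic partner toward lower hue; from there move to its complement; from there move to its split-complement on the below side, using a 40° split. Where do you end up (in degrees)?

190°

20 + 180 = 200°   (complement)
200 + 120 = 320°   (triadic ↑)
320 − 90 = 230°   (square ↓)
230 + 180 = 410 → 410 − 360 = 50°   (complement)
50 + 140 = 190°   (split-comp 40° ↓)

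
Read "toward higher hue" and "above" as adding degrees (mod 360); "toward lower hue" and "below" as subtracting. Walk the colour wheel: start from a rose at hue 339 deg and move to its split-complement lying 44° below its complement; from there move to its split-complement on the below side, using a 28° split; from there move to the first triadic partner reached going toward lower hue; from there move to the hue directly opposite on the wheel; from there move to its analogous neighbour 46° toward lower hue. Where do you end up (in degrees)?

281°

split-comp 44° ↓ +136°: 339 + 136 = 475 → 475 − 360 = 115°
split-comp 28° ↓ +152°: 115 + 152 = 267°
triadic ↓ −120°: 267 − 120 = 147°
complement +180°: 147 + 180 = 327°
analog 46° ↓ −46°: 327 − 46 = 281°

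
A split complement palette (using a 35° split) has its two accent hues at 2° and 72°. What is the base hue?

217°

The accents sit 35° either side of the complement, so the complement is their short-arc midpoint on the wheel.
Short-arc midpoint of 2° and 72°: 37°.
Base is 180° from the complement: 37 − 180 = -143 → -143 + 360 = 217°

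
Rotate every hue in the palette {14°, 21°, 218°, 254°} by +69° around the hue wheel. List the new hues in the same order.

14 + 69 = 83°
21 + 69 = 90°
218 + 69 = 287°
254 + 69 = 323°

83°, 90°, 287°, 323°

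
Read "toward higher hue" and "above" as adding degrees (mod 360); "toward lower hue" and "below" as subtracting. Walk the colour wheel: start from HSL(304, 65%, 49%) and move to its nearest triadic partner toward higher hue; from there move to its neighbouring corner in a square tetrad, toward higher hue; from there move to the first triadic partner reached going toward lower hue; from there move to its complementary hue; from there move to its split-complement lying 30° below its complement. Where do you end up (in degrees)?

4°

304 + 120 = 424 → 424 − 360 = 64°   (triadic ↑)
64 + 90 = 154°   (square ↑)
154 − 120 = 34°   (triadic ↓)
34 + 180 = 214°   (complement)
214 + 150 = 364 → 364 − 360 = 4°   (split-comp 30° ↓)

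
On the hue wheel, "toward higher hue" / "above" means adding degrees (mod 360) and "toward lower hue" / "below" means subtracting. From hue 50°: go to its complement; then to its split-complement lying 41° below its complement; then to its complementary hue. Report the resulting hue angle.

+180° (complement): 50 + 180 = 230°
+139° (split-comp 41° ↓): 230 + 139 = 369 → 369 − 360 = 9°
+180° (complement): 9 + 180 = 189°

189°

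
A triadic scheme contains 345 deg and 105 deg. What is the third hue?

225°

A triad spaces three hues 120° apart.
The full set is {105°, 225°, 345°}.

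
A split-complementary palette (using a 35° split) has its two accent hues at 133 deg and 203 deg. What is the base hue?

348°

The accents sit 35° either side of the complement, so the complement is their short-arc midpoint on the wheel.
Short-arc midpoint of 133° and 203°: 168°.
Base is 180° from the complement: 168 − 180 = -12 → -12 + 360 = 348°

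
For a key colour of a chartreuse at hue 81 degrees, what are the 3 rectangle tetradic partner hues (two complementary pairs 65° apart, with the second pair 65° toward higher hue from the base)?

146°, 261° and 326°

A rectangular tetradic uses two complementary pairs 65° apart: offsets 0°, 65°, 180°, 245°.
81 + 65 = 146°
81 + 180 = 261°
81 + 245 = 326°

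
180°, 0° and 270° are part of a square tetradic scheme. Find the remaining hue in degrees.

90°

A square tetradic scheme places four hues every 90°.
The full set through 0° is {0°, 90°, 180°, 270°}.
Given {0°, 180°, 270°}, the missing hue is 90°.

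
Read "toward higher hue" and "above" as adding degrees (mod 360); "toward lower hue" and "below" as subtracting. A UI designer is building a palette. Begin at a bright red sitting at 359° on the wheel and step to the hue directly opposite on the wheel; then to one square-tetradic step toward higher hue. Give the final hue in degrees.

complement +180°: 359 + 180 = 539 → 539 − 360 = 179°
square ↑ +90°: 179 + 90 = 269°

269°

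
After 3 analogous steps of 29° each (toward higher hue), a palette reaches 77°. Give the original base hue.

350°

3 steps of 29° (toward higher hue) give a net shift of +87°.
Start = end − shift: 77 − 87 = -10 → -10 + 360 = 350°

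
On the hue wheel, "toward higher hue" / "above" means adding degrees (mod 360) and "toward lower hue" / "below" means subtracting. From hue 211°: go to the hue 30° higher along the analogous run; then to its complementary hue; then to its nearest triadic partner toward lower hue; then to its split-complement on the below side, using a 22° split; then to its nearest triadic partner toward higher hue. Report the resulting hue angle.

+30° (analog 30° ↑): 211 + 30 = 241°
+180° (complement): 241 + 180 = 421 → 421 − 360 = 61°
−120° (triadic ↓): 61 − 120 = -59 → -59 + 360 = 301°
+158° (split-comp 22° ↓): 301 + 158 = 459 → 459 − 360 = 99°
+120° (triadic ↑): 99 + 120 = 219°

219°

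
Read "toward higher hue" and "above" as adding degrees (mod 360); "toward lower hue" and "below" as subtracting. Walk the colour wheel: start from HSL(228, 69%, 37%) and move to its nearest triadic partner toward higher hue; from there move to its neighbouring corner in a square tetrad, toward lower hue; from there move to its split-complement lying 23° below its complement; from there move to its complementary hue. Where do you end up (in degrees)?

235°

+120° (triadic ↑): 228 + 120 = 348°
−90° (square ↓): 348 − 90 = 258°
+157° (split-comp 23° ↓): 258 + 157 = 415 → 415 − 360 = 55°
+180° (complement): 55 + 180 = 235°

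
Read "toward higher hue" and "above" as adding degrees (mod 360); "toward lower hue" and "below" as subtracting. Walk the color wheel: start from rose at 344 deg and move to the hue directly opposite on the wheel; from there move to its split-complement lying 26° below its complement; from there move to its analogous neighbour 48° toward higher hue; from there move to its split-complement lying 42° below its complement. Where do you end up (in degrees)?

+180° (complement): 344 + 180 = 524 → 524 − 360 = 164°
+154° (split-comp 26° ↓): 164 + 154 = 318°
+48° (analog 48° ↑): 318 + 48 = 366 → 366 − 360 = 6°
+138° (split-comp 42° ↓): 6 + 138 = 144°

144°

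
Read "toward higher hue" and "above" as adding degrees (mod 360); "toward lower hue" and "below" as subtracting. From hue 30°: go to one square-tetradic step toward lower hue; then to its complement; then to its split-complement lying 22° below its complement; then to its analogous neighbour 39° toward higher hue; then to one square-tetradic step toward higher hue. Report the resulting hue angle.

47°

30 − 90 = -60 → -60 + 360 = 300°   (square ↓)
300 + 180 = 480 → 480 − 360 = 120°   (complement)
120 + 158 = 278°   (split-comp 22° ↓)
278 + 39 = 317°   (analog 39° ↑)
317 + 90 = 407 → 407 − 360 = 47°   (square ↑)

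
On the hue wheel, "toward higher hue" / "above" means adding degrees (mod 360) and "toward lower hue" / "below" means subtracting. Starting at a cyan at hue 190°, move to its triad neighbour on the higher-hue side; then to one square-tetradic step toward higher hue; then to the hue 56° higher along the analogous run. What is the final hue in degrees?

triadic ↑ +120°: 190 + 120 = 310°
square ↑ +90°: 310 + 90 = 400 → 400 − 360 = 40°
analog 56° ↑ +56°: 40 + 56 = 96°

96°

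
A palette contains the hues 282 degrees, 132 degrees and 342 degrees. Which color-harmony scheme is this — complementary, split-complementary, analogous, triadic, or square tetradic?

split-complementary

Sort the hues: 132°, 282°, 342°.
Successive gaps around the wheel: 150°, 60°, 150°.
Two 150° gaps and one 60° gap — a base hue opposite a pair of accents 30° either side of its complement — is the split-complementary pattern.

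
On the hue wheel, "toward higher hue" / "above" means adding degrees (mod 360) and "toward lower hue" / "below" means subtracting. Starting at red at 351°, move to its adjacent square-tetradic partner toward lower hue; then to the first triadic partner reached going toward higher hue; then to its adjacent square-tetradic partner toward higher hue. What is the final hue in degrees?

−90° (square ↓): 351 − 90 = 261°
+120° (triadic ↑): 261 + 120 = 381 → 381 − 360 = 21°
+90° (square ↑): 21 + 90 = 111°

111°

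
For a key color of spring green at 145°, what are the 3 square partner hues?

A square tetradic scheme places four hues every 90°.
145 + 90 = 235°
145 + 180 = 325°
145 + 270 = 415 → 415 − 360 = 55°

235°, 325°, 55°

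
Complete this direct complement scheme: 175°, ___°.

355°

The complement sits 180° across the wheel.
The full set through 175° is {175°, 355°}.
Given {175°}, the missing hue is 355°.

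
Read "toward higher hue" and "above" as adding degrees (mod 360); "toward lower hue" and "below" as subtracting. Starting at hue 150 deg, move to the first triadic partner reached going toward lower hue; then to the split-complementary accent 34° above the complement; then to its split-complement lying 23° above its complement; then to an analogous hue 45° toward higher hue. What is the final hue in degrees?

triadic ↓ −120°: 150 − 120 = 30°
split-comp 34° ↑ +214°: 30 + 214 = 244°
split-comp 23° ↑ +203°: 244 + 203 = 447 → 447 − 360 = 87°
analog 45° ↑ +45°: 87 + 45 = 132°

132°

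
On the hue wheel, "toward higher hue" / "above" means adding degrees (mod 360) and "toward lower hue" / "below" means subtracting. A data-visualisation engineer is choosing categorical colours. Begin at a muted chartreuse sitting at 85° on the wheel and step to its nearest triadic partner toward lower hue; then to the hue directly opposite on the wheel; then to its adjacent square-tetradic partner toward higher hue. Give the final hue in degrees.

85 − 120 = -35 → -35 + 360 = 325°   (triadic ↓)
325 + 180 = 505 → 505 − 360 = 145°   (complement)
145 + 90 = 235°   (square ↑)

235°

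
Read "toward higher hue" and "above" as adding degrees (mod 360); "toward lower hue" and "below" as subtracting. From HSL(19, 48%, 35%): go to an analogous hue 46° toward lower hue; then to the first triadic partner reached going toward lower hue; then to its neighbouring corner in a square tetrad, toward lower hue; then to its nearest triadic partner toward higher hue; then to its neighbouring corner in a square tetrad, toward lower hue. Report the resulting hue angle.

−46° (analog 46° ↓): 19 − 46 = -27 → -27 + 360 = 333°
−120° (triadic ↓): 333 − 120 = 213°
−90° (square ↓): 213 − 90 = 123°
+120° (triadic ↑): 123 + 120 = 243°
−90° (square ↓): 243 − 90 = 153°

153°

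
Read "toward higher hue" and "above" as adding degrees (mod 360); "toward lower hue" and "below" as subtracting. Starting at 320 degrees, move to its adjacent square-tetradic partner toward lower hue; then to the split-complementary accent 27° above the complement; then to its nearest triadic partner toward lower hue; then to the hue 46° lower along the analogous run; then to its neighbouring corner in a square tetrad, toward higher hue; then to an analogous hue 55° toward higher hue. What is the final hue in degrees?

−90° (square ↓): 320 − 90 = 230°
+207° (split-comp 27° ↑): 230 + 207 = 437 → 437 − 360 = 77°
−120° (triadic ↓): 77 − 120 = -43 → -43 + 360 = 317°
−46° (analog 46° ↓): 317 − 46 = 271°
+90° (square ↑): 271 + 90 = 361 → 361 − 360 = 1°
+55° (analog 55° ↑): 1 + 55 = 56°

56°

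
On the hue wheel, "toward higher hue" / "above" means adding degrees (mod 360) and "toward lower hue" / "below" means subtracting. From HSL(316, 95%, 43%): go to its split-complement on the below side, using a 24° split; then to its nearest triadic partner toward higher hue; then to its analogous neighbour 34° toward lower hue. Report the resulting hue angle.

316 + 156 = 472 → 472 − 360 = 112°   (split-comp 24° ↓)
112 + 120 = 232°   (triadic ↑)
232 − 34 = 198°   (analog 34° ↓)

198°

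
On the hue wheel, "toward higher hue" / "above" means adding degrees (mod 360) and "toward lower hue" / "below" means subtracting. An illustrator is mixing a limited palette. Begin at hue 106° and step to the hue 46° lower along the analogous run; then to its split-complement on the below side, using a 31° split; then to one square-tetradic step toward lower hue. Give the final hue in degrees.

106 − 46 = 60°   (analog 46° ↓)
60 + 149 = 209°   (split-comp 31° ↓)
209 − 90 = 119°   (square ↓)

119°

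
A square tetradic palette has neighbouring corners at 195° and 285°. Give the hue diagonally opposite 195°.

A square tetradic scheme places four hues 90° apart; opposite corners are 180° apart.
195 + 180 = 375 → 375 − 360 = 15°

15°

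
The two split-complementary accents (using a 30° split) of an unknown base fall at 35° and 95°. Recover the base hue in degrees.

The accents sit 30° either side of the complement, so the complement is their short-arc midpoint on the wheel.
Short-arc midpoint of 35° and 95°: 65°.
Base is 180° from the complement: 65 − 180 = -115 → -115 + 360 = 245°

245°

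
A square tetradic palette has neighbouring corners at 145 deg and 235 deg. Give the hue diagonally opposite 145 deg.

A square tetradic scheme places four hues 90° apart; opposite corners are 180° apart.
145 + 180 = 325°

325°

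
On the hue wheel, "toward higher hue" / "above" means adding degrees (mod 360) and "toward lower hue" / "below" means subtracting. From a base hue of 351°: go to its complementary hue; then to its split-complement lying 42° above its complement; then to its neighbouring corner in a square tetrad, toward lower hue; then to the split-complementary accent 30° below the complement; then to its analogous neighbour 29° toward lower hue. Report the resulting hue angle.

+180° (complement): 351 + 180 = 531 → 531 − 360 = 171°
+222° (split-comp 42° ↑): 171 + 222 = 393 → 393 − 360 = 33°
−90° (square ↓): 33 − 90 = -57 → -57 + 360 = 303°
+150° (split-comp 30° ↓): 303 + 150 = 453 → 453 − 360 = 93°
−29° (analog 29° ↓): 93 − 29 = 64°

64°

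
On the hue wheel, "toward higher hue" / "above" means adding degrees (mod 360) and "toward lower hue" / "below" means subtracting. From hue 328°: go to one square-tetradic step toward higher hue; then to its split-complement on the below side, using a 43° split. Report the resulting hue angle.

195°

328 + 90 = 418 → 418 − 360 = 58°   (square ↑)
58 + 137 = 195°   (split-comp 43° ↓)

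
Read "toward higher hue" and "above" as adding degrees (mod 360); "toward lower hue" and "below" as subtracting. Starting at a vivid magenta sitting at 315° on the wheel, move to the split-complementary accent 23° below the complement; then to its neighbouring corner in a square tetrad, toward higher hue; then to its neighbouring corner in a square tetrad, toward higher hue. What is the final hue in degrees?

292°

split-comp 23° ↓ +157°: 315 + 157 = 472 → 472 − 360 = 112°
square ↑ +90°: 112 + 90 = 202°
square ↑ +90°: 202 + 90 = 292°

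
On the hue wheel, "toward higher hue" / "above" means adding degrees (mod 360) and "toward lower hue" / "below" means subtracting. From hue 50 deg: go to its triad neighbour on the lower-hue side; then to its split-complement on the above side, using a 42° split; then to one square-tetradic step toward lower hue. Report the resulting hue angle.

−120° (triadic ↓): 50 − 120 = -70 → -70 + 360 = 290°
+222° (split-comp 42° ↑): 290 + 222 = 512 → 512 − 360 = 152°
−90° (square ↓): 152 − 90 = 62°

62°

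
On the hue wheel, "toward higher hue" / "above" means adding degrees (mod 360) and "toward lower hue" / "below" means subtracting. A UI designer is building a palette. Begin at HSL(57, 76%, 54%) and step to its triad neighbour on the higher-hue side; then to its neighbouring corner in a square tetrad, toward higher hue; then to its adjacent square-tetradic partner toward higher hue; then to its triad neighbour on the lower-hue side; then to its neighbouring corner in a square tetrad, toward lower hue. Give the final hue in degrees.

147°

triadic ↑ +120°: 57 + 120 = 177°
square ↑ +90°: 177 + 90 = 267°
square ↑ +90°: 267 + 90 = 357°
triadic ↓ −120°: 357 − 120 = 237°
square ↓ −90°: 237 − 90 = 147°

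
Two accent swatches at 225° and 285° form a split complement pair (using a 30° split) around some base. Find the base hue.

The accents sit 30° either side of the complement, so the complement is their short-arc midpoint on the wheel.
Short-arc midpoint of 225° and 285°: 255°.
Base is 180° from the complement: 255 − 180 = 75°

75°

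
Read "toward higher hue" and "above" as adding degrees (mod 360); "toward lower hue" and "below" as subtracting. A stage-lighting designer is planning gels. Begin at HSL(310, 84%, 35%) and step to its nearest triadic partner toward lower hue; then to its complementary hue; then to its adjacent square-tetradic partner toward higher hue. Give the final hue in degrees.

100°

triadic ↓ −120°: 310 − 120 = 190°
complement +180°: 190 + 180 = 370 → 370 − 360 = 10°
square ↑ +90°: 10 + 90 = 100°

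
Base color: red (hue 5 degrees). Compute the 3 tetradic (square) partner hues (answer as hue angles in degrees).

5 + 90 = 95°
5 + 180 = 185°
5 + 270 = 275°

95°, 185°, 275°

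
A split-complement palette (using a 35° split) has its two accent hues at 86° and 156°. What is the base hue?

301°

The accents sit 35° either side of the complement, so the complement is their short-arc midpoint on the wheel.
Short-arc midpoint of 86° and 156°: 121°.
Base is 180° from the complement: 121 − 180 = -59 → -59 + 360 = 301°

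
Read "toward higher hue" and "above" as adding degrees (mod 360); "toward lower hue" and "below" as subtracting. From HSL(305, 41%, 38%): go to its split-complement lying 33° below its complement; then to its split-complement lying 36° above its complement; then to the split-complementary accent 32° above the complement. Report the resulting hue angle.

160°

split-comp 33° ↓ +147°: 305 + 147 = 452 → 452 − 360 = 92°
split-comp 36° ↑ +216°: 92 + 216 = 308°
split-comp 32° ↑ +212°: 308 + 212 = 520 → 520 − 360 = 160°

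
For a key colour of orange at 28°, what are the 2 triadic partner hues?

A triad places three hues 120° apart.
28 + 120 = 148°
28 + 240 = 268°

148° and 268°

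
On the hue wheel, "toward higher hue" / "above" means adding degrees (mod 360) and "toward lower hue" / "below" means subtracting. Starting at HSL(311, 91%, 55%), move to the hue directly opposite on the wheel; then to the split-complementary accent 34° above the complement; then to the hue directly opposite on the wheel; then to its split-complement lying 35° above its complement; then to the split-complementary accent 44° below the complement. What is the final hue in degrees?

+180° (complement): 311 + 180 = 491 → 491 − 360 = 131°
+214° (split-comp 34° ↑): 131 + 214 = 345°
+180° (complement): 345 + 180 = 525 → 525 − 360 = 165°
+215° (split-comp 35° ↑): 165 + 215 = 380 → 380 − 360 = 20°
+136° (split-comp 44° ↓): 20 + 136 = 156°

156°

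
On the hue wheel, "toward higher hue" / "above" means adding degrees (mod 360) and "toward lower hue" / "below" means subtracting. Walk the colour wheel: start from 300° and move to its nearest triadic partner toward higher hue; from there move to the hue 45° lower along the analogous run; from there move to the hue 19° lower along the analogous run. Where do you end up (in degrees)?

356°

triadic ↑ +120°: 300 + 120 = 420 → 420 − 360 = 60°
analog 45° ↓ −45°: 60 − 45 = 15°
analog 19° ↓ −19°: 15 − 19 = -4 → -4 + 360 = 356°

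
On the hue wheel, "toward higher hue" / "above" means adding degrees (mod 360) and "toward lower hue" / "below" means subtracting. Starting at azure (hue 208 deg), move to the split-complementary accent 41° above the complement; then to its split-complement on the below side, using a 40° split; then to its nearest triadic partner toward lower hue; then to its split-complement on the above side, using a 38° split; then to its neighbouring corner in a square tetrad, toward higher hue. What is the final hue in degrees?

208 + 221 = 429 → 429 − 360 = 69°   (split-comp 41° ↑)
69 + 140 = 209°   (split-comp 40° ↓)
209 − 120 = 89°   (triadic ↓)
89 + 218 = 307°   (split-comp 38° ↑)
307 + 90 = 397 → 397 − 360 = 37°   (square ↑)

37°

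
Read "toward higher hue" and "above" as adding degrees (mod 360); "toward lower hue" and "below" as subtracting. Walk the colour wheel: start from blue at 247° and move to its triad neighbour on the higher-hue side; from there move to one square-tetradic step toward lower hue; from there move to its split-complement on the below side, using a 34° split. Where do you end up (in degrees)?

247 + 120 = 367 → 367 − 360 = 7°   (triadic ↑)
7 − 90 = -83 → -83 + 360 = 277°   (square ↓)
277 + 146 = 423 → 423 − 360 = 63°   (split-comp 34° ↓)

63°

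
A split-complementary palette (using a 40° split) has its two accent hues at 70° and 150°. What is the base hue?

290°

The accents sit 40° either side of the complement, so the complement is their short-arc midpoint on the wheel.
Short-arc midpoint of 70° and 150°: 110°.
Base is 180° from the complement: 110 − 180 = -70 → -70 + 360 = 290°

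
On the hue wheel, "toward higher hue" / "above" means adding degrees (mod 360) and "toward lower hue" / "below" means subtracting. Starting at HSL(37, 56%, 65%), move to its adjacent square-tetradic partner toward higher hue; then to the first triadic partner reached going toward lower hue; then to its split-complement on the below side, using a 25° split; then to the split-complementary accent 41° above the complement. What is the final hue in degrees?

23°

+90° (square ↑): 37 + 90 = 127°
−120° (triadic ↓): 127 − 120 = 7°
+155° (split-comp 25° ↓): 7 + 155 = 162°
+221° (split-comp 41° ↑): 162 + 221 = 383 → 383 − 360 = 23°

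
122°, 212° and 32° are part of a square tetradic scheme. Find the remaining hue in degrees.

A square tetradic scheme places four hues every 90°.
The full set through 32° is {32°, 122°, 212°, 302°}.
Given {32°, 122°, 212°}, the missing hue is 302°.

302°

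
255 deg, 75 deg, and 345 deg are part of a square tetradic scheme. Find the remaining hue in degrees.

165°

A square tetradic scheme places four hues every 90°.
The full set through 75° is {75°, 165°, 255°, 345°}.
Given {75°, 255°, 345°}, the missing hue is 165°.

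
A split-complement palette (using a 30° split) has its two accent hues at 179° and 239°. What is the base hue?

29°

The accents sit 30° either side of the complement, so the complement is their short-arc midpoint on the wheel.
Short-arc midpoint of 179° and 239°: 209°.
Base is 180° from the complement: 209 − 180 = 29°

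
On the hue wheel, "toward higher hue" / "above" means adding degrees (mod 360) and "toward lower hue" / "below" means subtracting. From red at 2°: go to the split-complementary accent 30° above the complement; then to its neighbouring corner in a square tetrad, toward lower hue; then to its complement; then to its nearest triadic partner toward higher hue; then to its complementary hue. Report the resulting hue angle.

+210° (split-comp 30° ↑): 2 + 210 = 212°
−90° (square ↓): 212 − 90 = 122°
+180° (complement): 122 + 180 = 302°
+120° (triadic ↑): 302 + 120 = 422 → 422 − 360 = 62°
+180° (complement): 62 + 180 = 242°

242°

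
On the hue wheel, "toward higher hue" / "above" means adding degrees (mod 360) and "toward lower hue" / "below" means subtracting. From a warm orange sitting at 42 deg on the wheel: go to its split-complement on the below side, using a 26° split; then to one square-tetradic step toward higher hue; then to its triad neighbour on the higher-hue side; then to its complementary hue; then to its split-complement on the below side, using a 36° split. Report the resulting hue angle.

10°

42 + 154 = 196°   (split-comp 26° ↓)
196 + 90 = 286°   (square ↑)
286 + 120 = 406 → 406 − 360 = 46°   (triadic ↑)
46 + 180 = 226°   (complement)
226 + 144 = 370 → 370 − 360 = 10°   (split-comp 36° ↓)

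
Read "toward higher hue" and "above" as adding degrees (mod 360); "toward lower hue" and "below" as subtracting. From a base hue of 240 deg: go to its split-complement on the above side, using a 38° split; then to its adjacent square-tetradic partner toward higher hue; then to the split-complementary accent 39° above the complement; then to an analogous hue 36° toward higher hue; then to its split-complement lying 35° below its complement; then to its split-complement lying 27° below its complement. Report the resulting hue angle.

21°

+218° (split-comp 38° ↑): 240 + 218 = 458 → 458 − 360 = 98°
+90° (square ↑): 98 + 90 = 188°
+219° (split-comp 39° ↑): 188 + 219 = 407 → 407 − 360 = 47°
+36° (analog 36° ↑): 47 + 36 = 83°
+145° (split-comp 35° ↓): 83 + 145 = 228°
+153° (split-comp 27° ↓): 228 + 153 = 381 → 381 − 360 = 21°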